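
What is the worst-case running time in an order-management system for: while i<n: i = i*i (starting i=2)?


Reasoning: squaring drives double-exponential growth; iterations ~ log log n
Complexity: O(log log n)

O(log log n)


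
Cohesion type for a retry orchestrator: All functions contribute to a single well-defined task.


Reasoning: Best: single purpose
Type: Functional cohesion

Functional cohesion


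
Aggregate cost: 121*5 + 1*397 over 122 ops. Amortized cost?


Formula: Amortized cost = Total cost / Operations
Total cost = (121 * 5) + (1 * 397)
Total cost = 605 + 397 = 1002
Amortized = 1002 / 122 = 8.2131

8.2131


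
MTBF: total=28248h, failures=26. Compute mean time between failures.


Formula: MTBF = Total operating time / Number of failures
MTBF = 28248 / 26
MTBF = 1086.46 hours

1086.46 hours


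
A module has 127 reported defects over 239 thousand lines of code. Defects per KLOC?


Defect density = defects / KLOC
Defect density = 127 / 239
Defect density = 0.531 defects/KLOC

0.531 defects/KLOC


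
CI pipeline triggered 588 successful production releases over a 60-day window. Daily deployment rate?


Formula: deployments per day = releases / days
= 588 / 60
= 9.8 deploys/day
(equivalently, 68.6 deploys/week)

9.8 deploys/day


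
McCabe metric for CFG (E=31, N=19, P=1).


Formula: V(G) = E - N + 2P
V(G) = 31 - 19 + 2*1
V(G) = 12 + 2
V(G) = 14

14


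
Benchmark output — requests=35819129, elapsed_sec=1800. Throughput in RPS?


Formula: throughput = requests / seconds
throughput = 35819129 / 1800
throughput = 19899.52 requests/second

19899.52 requests/second


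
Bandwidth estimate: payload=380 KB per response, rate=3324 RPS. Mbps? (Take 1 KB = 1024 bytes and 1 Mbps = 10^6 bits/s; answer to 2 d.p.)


Formula: Mbps = payload_bytes * RPS * 8 / 1e6
Payload per request = 380 KB = 380 * 1024 = 389120 bytes
Total bytes/sec = 389120 * 3324 = 1293434880
Total bits/sec = 1293434880 * 8 = 10347479040
Mbps = 10347479040 / 1e6 = 10347.48

10347.48 Mbps


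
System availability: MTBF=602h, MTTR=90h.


Availability = MTBF / (MTBF + MTTR)
Availability = 602 / (602 + 90)
Availability = 602 / 692
Availability = 86.9942%

86.9942%


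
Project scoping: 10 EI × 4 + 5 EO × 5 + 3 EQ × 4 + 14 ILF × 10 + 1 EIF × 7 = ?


UFP = EI*4 + EO*5 + EQ*4 + ILF*10 + EIF*7
UFP = 10*4 + 5*5 + 3*4 + 14*10 + 1*7
UFP = 40 + 25 + 12 + 140 + 7
UFP = 224

224


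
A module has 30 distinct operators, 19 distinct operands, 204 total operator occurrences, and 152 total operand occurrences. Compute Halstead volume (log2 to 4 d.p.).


Formula: V = N * log2(η), where N = N1 + N2 and η = η1 + η2
η = 30 + 19 = 49
N = 204 + 152 = 356
log2(49) ≈ 5.6147
V = 356 * 5.6147 = 1998.83

1998.83


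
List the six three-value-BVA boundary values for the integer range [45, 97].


Range: [45, 97]
Boundaries: just below min, min, min+1, max-1, max, just above max
Values: [44, 45, 46, 96, 97, 98]

[44, 45, 46, 96, 97, 98]


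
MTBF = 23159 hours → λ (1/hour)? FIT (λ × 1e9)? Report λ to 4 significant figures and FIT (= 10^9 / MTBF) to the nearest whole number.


Formula: λ = 1 / MTBF; FIT = λ × 1e9 = 1e9 / MTBF
λ = 1 / 23159 ≈ 4.318e-05 failures/hour
FIT = 1e9 / 23159 ≈ 43180 failures per 1e9 hours (nearest whole number)

λ = 4.318e-05 /h, FIT = 43180


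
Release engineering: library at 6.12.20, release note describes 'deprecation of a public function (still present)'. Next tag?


Current: 6.12.20
Change category: 'deprecation of a public function (still present)' → minor bump
SemVer rule: minor bump → increment MINOR, reset PATCH to 0 (MAJOR unchanged)
New: 6.13.0

6.13.0


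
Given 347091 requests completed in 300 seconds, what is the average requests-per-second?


Formula: throughput = requests / seconds
throughput = 347091 / 300
throughput = 1156.97 requests/second

1156.97 requests/second


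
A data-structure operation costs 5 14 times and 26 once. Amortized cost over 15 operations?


Formula: Amortized cost = Total cost / Operations
Total cost = (14 * 5) + (1 * 26)
Total cost = 70 + 26 = 96
Amortized = 96 / 15 = 6.4

6.4


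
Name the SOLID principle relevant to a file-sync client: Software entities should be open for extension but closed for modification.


This describes the Open/Closed Principle (OCP)

Open/Closed Principle (OCP)


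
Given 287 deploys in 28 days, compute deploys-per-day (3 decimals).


Formula: deployments per day = releases / days
= 287 / 28
= 10.25 deploys/day
(equivalently, 71.75 deploys/week)

10.25 deploys/day


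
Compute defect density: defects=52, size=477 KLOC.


Defect density = defects / KLOC
Defect density = 52 / 477
Defect density = 0.109 defects/KLOC

0.109 defects/KLOC


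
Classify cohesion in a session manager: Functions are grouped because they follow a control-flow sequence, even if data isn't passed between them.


Reasoning: Grouped by order of execution within a routine, not by data flow
Type: Procedural cohesion

Procedural cohesion


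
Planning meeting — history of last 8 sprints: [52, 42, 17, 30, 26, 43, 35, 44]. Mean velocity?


Formula: Avg velocity = Total points / Number of sprints
Points: [52, 42, 17, 30, 26, 43, 35, 44]
Sum = 52 + 42 + 17 + 30 + 26 + 43 + 35 + 44 = 289
Avg velocity = 289 / 8 = 36.13 points/sprint

36.13 points/sprint


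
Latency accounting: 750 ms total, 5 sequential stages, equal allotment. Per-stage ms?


Formula: per_stage = total_budget / stages
per_stage = 750 / 5
per_stage = 150.0 ms

150.0 ms


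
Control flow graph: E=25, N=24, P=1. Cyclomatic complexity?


Formula: V(G) = E - N + 2P
V(G) = 25 - 24 + 2*1
V(G) = 1 + 2
V(G) = 3

3


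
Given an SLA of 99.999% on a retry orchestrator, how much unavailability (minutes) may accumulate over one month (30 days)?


Formula: allowed downtime = period * (100 - SLA) / 100
Period (month (30 days)) = 43200 minutes
Unavailability fraction = (100 - 99.999) / 100
Allowed downtime = 43200 * (100 - 99.999) / 100
Allowed downtime = 0.432 minutes

0.432 minutes


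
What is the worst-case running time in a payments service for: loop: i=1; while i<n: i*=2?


Reasoning: i doubles each step so iterations are log2(n)
Complexity: O(log n)

O(log n)


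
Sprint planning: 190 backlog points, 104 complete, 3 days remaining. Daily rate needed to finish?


Formula: Required rate = Remaining points / Days left
Remaining = 190 - 104 = 86 points
Required rate = 86 / 3 = 28.67 points/day

28.67 points/day


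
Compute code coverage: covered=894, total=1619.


Coverage = covered / total * 100
Coverage = 894 / 1619 * 100
Coverage = 55.22%

55.22%


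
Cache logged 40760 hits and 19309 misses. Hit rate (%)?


Formula: hit rate = hits / (hits + misses) * 100
hit rate = 40760 / (40760 + 19309) * 100
hit rate = 40760 / 60069 * 100
hit rate = 67.86%

67.86%


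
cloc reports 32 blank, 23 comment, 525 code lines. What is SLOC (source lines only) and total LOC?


Total LOC = blank + comment + code
Total LOC = 32 + 23 + 525 = 580
SLOC (source only) = code = 525

Total LOC: 580, SLOC: 525


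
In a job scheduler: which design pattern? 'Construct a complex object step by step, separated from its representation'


This matches the Builder pattern

Builder


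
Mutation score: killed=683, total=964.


Mutation score = killed / total * 100
Mutation score = 683 / 964 * 100
Mutation score = 70.85%

70.85%


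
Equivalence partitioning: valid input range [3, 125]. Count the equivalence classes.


Valid range: [3, 125]
Class 1: x < 3 — invalid
Class 2: 3 ≤ x ≤ 125 — valid
Class 3: x > 125 — invalid
Total equivalence classes: 3

3 equivalence classes


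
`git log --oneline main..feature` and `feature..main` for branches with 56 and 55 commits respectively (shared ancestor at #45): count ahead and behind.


Common ancestor: commit #45
feature commits after divergence: 56 - 45 = 11
main commits after divergence: 55 - 45 = 10
feature is 11 commits ahead of main
main is 10 commits ahead of feature

feature ahead: 11, main ahead: 10


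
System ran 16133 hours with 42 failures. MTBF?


Formula: MTBF = Total operating time / Number of failures
MTBF = 16133 / 42
MTBF = 384.12 hours

384.12 hours


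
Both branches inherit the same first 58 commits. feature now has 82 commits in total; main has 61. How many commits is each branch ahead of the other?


Common ancestor: commit #58
feature commits after divergence: 82 - 58 = 24
main commits after divergence: 61 - 58 = 3
feature is 24 commits ahead of main
main is 3 commits ahead of feature

feature ahead: 24, main ahead: 3


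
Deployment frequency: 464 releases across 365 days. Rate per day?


Formula: deployments per day = releases / days
= 464 / 365
= 1.271 deploys/day
(equivalently, 8.9 deploys/week)

1.271 deploys/day


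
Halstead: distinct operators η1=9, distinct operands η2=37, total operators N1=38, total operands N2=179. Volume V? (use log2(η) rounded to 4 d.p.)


Formula: V = N * log2(η), where N = N1 + N2 and η = η1 + η2
η = 9 + 37 = 46
N = 38 + 179 = 217
log2(46) ≈ 5.5236
V = 217 * 5.5236 = 1198.62

1198.62


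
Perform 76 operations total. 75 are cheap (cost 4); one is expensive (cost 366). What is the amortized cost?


Formula: Amortized cost = Total cost / Operations
Total cost = (75 * 4) + (1 * 366)
Total cost = 300 + 366 = 666
Amortized = 666 / 76 = 8.7632

8.7632


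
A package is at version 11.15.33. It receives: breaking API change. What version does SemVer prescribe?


Current: 11.15.33
Change category: 'breaking API change' → major bump
SemVer rule: major bump → increment MAJOR, reset MINOR and PATCH to 0
New: 12.0.0

12.0.0


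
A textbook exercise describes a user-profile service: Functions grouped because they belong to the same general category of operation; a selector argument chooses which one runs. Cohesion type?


Reasoning: Grouped by category of activity, not by data or sequence
Type: Logical cohesion

Logical cohesion


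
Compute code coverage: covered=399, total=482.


Coverage = covered / total * 100
Coverage = 399 / 482 * 100
Coverage = 82.78%

82.78%


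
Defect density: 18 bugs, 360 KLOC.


Defect density = defects / KLOC
Defect density = 18 / 360
Defect density = 0.05 defects/KLOC

0.05 defects/KLOC


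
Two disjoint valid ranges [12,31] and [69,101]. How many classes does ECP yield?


Valid ranges: [12,31] and [69,101]
Class 1: x < 12 — invalid
Class 2: 12 ≤ x ≤ 31 — valid
Class 3: 31 < x < 69 — invalid (gap between ranges)
Class 4: 69 ≤ x ≤ 101 — valid
Class 5: x > 101 — invalid
Total equivalence classes: 5

5 equivalence classes


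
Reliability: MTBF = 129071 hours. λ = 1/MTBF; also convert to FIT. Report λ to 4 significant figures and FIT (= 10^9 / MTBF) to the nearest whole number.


Formula: λ = 1 / MTBF; FIT = λ × 1e9 = 1e9 / MTBF
λ = 1 / 129071 ≈ 7.748e-06 failures/hour
FIT = 1e9 / 129071 ≈ 7748 failures per 1e9 hours (nearest whole number)

λ = 7.748e-06 /h, FIT = 7748


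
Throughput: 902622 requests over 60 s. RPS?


Formula: throughput = requests / seconds
throughput = 902622 / 60
throughput = 15043.7 requests/second

15043.7 requests/second


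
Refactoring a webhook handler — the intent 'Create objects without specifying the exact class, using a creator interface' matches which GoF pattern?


This matches the Factory Method pattern

Factory Method


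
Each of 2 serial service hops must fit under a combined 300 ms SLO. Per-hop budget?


Formula: per_stage = total_budget / stages
per_stage = 300 / 2
per_stage = 150.0 ms

150.0 ms


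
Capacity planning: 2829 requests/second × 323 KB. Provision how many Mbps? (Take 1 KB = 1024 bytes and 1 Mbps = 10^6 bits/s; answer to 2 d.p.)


Formula: Mbps = payload_bytes * RPS * 8 / 1e6
Payload per request = 323 KB = 323 * 1024 = 330752 bytes
Total bytes/sec = 330752 * 2829 = 935697408
Total bits/sec = 935697408 * 8 = 7485579264
Mbps = 7485579264 / 1e6 = 7485.58

7485.58 Mbps


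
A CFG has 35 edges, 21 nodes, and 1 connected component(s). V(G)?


Formula: V(G) = E - N + 2P
V(G) = 35 - 21 + 2*1
V(G) = 14 + 2
V(G) = 16

16


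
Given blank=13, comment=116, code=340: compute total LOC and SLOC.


Total LOC = blank + comment + code
Total LOC = 13 + 116 + 340 = 469
SLOC (source only) = code = 340

Total LOC: 469, SLOC: 340


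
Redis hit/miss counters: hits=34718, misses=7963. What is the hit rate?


Formula: hit rate = hits / (hits + misses) * 100
hit rate = 34718 / (34718 + 7963) * 100
hit rate = 34718 / 42681 * 100
hit rate = 81.34%

81.34%


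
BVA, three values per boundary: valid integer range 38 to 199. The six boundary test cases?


Range: [38, 199]
Boundaries: just below min, min, min+1, max-1, max, just above max
Values: [37, 38, 39, 198, 199, 200]

[37, 38, 39, 198, 199, 200]


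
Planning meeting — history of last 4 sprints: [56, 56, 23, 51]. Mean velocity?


Formula: Avg velocity = Total points / Number of sprints
Points: [56, 56, 23, 51]
Sum = 56 + 56 + 23 + 51 = 186
Avg velocity = 186 / 4 = 46.5 points/sprint

46.5 points/sprint


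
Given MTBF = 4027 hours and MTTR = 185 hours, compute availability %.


Availability = MTBF / (MTBF + MTTR)
Availability = 4027 / (4027 + 185)
Availability = 4027 / 4212
Availability = 95.6078%

95.6078%


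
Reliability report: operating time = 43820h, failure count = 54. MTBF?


Formula: MTBF = Total operating time / Number of failures
MTBF = 43820 / 54
MTBF = 811.48 hours

811.48 hours


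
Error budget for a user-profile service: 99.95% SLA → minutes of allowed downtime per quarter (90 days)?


Formula: allowed downtime = period * (100 - SLA) / 100
Period (quarter (90 days)) = 129600 minutes
Unavailability fraction = (100 - 99.95) / 100
Allowed downtime = 129600 * (100 - 99.95) / 100
Allowed downtime = 64.8 minutes

64.8 minutes


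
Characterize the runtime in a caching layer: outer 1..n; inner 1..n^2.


Reasoning: n times n^2
Complexity: O(n^3)

O(n^3)


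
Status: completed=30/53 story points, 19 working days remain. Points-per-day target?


Formula: Required rate = Remaining points / Days left
Remaining = 53 - 30 = 23 points
Required rate = 23 / 19 = 1.21 points/day

1.21 points/day


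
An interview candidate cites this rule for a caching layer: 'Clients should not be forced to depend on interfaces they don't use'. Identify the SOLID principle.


This describes the Interface Segregation Principle (ISP)

Interface Segregation Principle (ISP)


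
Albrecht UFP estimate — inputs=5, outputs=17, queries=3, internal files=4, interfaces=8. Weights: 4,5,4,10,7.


UFP = EI*4 + EO*5 + EQ*4 + ILF*10 + EIF*7
UFP = 5*4 + 17*5 + 3*4 + 4*10 + 8*7
UFP = 20 + 85 + 12 + 40 + 56
UFP = 213

213


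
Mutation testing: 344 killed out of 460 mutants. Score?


Mutation score = killed / total * 100
Mutation score = 344 / 460 * 100
Mutation score = 74.78%

74.78%


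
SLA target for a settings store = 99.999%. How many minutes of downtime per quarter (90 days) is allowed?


Formula: allowed downtime = period * (100 - SLA) / 100
Period (quarter (90 days)) = 129600 minutes
Unavailability fraction = (100 - 99.999) / 100
Allowed downtime = 129600 * (100 - 99.999) / 100
Allowed downtime = 1.296 minutes

1.296 minutes


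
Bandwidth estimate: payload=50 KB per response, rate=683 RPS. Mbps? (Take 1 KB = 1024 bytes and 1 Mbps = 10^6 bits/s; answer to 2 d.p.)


Formula: Mbps = payload_bytes * RPS * 8 / 1e6
Payload per request = 50 KB = 50 * 1024 = 51200 bytes
Total bytes/sec = 51200 * 683 = 34969600
Total bits/sec = 34969600 * 8 = 279756800
Mbps = 279756800 / 1e6 = 279.76

279.76 Mbps


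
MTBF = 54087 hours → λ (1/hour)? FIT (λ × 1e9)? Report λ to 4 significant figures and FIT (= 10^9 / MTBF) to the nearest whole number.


Formula: λ = 1 / MTBF; FIT = λ × 1e9 = 1e9 / MTBF
λ = 1 / 54087 ≈ 1.849e-05 failures/hour
FIT = 1e9 / 54087 ≈ 18489 failures per 1e9 hours (nearest whole number)

λ = 1.849e-05 /h, FIT = 18489


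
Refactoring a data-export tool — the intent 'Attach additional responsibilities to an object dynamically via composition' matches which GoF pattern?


This matches the Decorator pattern

Decorator


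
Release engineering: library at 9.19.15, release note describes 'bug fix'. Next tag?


Current: 9.19.15
Change category: 'bug fix' → patch bump
SemVer rule: patch bump → increment PATCH (MAJOR and MINOR unchanged)
New: 9.19.16

9.19.16


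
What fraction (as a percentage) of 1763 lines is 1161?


Coverage = covered / total * 100
Coverage = 1161 / 1763 * 100
Coverage = 65.85%

65.85%


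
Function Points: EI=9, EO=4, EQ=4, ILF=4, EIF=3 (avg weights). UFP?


UFP = EI*4 + EO*5 + EQ*4 + ILF*10 + EIF*7
UFP = 9*4 + 4*5 + 4*4 + 4*10 + 3*7
UFP = 36 + 20 + 16 + 40 + 21
UFP = 133

133


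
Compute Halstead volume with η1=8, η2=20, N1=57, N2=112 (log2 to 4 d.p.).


Formula: V = N * log2(η), where N = N1 + N2 and η = η1 + η2
η = 8 + 20 = 28
N = 57 + 112 = 169
log2(28) ≈ 4.8074
V = 169 * 4.8074 = 812.45

812.45


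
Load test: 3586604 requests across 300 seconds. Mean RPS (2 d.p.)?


Formula: throughput = requests / seconds
throughput = 3586604 / 300
throughput = 11955.35 requests/second

11955.35 requests/second


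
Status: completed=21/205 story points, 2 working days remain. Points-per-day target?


Formula: Required rate = Remaining points / Days left
Remaining = 205 - 21 = 184 points
Required rate = 184 / 2 = 92.0 points/day

92.0 points/day


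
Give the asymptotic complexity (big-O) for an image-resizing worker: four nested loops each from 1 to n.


Reasoning: four levels of nesting
Complexity: O(n^4)

O(n^4)


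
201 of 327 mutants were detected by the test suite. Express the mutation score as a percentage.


Mutation score = killed / total * 100
Mutation score = 201 / 327 * 100
Mutation score = 61.47%

61.47%


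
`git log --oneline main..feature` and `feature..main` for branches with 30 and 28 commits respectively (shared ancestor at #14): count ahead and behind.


Common ancestor: commit #14
feature commits after divergence: 30 - 14 = 16
main commits after divergence: 28 - 14 = 14
feature is 16 commits ahead of main
main is 14 commits ahead of feature

feature ahead: 16, main ahead: 14


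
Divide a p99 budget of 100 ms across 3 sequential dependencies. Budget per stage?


Formula: per_stage = total_budget / stages
per_stage = 100 / 3
per_stage = 33.33 ms

33.33 ms


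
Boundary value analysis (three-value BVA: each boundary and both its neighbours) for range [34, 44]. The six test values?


Range: [34, 44]
Boundaries: just below min, min, min+1, max-1, max, just above max
Values: [33, 34, 35, 43, 44, 45]

[33, 34, 35, 43, 44, 45]


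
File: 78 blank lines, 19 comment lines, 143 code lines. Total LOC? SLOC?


Total LOC = blank + comment + code
Total LOC = 78 + 19 + 143 = 240
SLOC (source only) = code = 143

Total LOC: 240, SLOC: 143


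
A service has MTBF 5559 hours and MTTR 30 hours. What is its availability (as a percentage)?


Availability = MTBF / (MTBF + MTTR)
Availability = 5559 / (5559 + 30)
Availability = 5559 / 5589
Availability = 99.4632%

99.4632%


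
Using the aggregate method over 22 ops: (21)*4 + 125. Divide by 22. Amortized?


Formula: Amortized cost = Total cost / Operations
Total cost = (21 * 4) + (1 * 125)
Total cost = 84 + 125 = 209
Amortized = 209 / 22 = 9.5

9.5


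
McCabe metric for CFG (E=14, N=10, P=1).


Formula: V(G) = E - N + 2P
V(G) = 14 - 10 + 2*1
V(G) = 4 + 2
V(G) = 6

6


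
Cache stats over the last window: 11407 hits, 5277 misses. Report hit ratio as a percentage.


Formula: hit rate = hits / (hits + misses) * 100
hit rate = 11407 / (11407 + 5277) * 100
hit rate = 11407 / 16684 * 100
hit rate = 68.37%

68.37%


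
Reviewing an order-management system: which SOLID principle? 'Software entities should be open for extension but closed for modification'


This describes the Open/Closed Principle (OCP)

Open/Closed Principle (OCP)


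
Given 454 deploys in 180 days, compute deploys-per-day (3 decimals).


Formula: deployments per day = releases / days
= 454 / 180
= 2.522 deploys/day
(equivalently, 17.66 deploys/week)

2.522 deploys/day


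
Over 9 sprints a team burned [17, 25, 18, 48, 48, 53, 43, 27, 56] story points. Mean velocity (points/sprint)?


Formula: Avg velocity = Total points / Number of sprints
Points: [17, 25, 18, 48, 48, 53, 43, 27, 56]
Sum = 17 + 25 + 18 + 48 + 48 + 53 + 43 + 27 + 56 = 335
Avg velocity = 335 / 9 = 37.22 points/sprint

37.22 points/sprint


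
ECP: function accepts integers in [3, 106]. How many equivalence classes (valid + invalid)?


Valid range: [3, 106]
Class 1: x < 3 — invalid
Class 2: 3 ≤ x ≤ 106 — valid
Class 3: x > 106 — invalid
Total equivalence classes: 3

3 equivalence classes


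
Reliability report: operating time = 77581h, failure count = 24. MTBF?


Formula: MTBF = Total operating time / Number of failures
MTBF = 77581 / 24
MTBF = 3232.54 hours

3232.54 hours


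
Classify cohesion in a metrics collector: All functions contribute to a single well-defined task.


Reasoning: Best: single purpose
Type: Functional cohesion

Functional cohesion


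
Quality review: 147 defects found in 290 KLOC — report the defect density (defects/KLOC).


Defect density = defects / KLOC
Defect density = 147 / 290
Defect density = 0.507 defects/KLOC

0.507 defects/KLOC


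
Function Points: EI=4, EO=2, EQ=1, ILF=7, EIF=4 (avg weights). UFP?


UFP = EI*4 + EO*5 + EQ*4 + ILF*10 + EIF*7
UFP = 4*4 + 2*5 + 1*4 + 7*10 + 4*7
UFP = 16 + 10 + 4 + 70 + 28
UFP = 128

128


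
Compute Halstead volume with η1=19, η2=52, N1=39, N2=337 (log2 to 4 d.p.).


Formula: V = N * log2(η), where N = N1 + N2 and η = η1 + η2
η = 19 + 52 = 71
N = 39 + 337 = 376
log2(71) ≈ 6.1497
V = 376 * 6.1497 = 2312.29

2312.29


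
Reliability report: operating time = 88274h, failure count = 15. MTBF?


Formula: MTBF = Total operating time / Number of failures
MTBF = 88274 / 15
MTBF = 5884.93 hours

5884.93 hours


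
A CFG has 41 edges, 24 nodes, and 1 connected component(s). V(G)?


Formula: V(G) = E - N + 2P
V(G) = 41 - 24 + 2*1
V(G) = 17 + 2
V(G) = 19

19


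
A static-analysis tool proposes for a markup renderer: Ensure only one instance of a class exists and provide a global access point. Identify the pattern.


This matches the Singleton pattern

Singleton


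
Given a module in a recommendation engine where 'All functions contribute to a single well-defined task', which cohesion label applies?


Reasoning: Best: single purpose
Type: Functional cohesion

Functional cohesion


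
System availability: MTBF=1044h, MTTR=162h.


Availability = MTBF / (MTBF + MTTR)
Availability = 1044 / (1044 + 162)
Availability = 1044 / 1206
Availability = 86.5672%

86.5672%


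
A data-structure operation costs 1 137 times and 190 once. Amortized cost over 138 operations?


Formula: Amortized cost = Total cost / Operations
Total cost = (137 * 1) + (1 * 190)
Total cost = 137 + 190 = 327
Amortized = 327 / 138 = 2.3696

2.3696


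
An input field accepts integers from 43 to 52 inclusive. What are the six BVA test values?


Range: [43, 52]
Boundaries: just below min, min, min+1, max-1, max, just above max
Values: [42, 43, 44, 51, 52, 53]

[42, 43, 44, 51, 52, 53]


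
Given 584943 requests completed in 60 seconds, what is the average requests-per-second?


Formula: throughput = requests / seconds
throughput = 584943 / 60
throughput = 9749.05 requests/second

9749.05 requests/second


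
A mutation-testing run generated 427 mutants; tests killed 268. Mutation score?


Mutation score = killed / total * 100
Mutation score = 268 / 427 * 100
Mutation score = 62.76%

62.76%


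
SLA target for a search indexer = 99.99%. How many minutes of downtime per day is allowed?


Formula: allowed downtime = period * (100 - SLA) / 100
Period (day) = 1440 minutes
Unavailability fraction = (100 - 99.99) / 100
Allowed downtime = 1440 * (100 - 99.99) / 100
Allowed downtime = 0.144 minutes

0.144 minutes


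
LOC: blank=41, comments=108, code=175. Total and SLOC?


Total LOC = blank + comment + code
Total LOC = 41 + 108 + 175 = 324
SLOC (source only) = code = 175

Total LOC: 324, SLOC: 175


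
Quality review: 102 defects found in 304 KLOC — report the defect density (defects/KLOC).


Defect density = defects / KLOC
Defect density = 102 / 304
Defect density = 0.336 defects/KLOC

0.336 defects/KLOC


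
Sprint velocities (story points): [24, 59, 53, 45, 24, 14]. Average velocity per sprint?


Formula: Avg velocity = Total points / Number of sprints
Points: [24, 59, 53, 45, 24, 14]
Sum = 24 + 59 + 53 + 45 + 24 + 14 = 219
Avg velocity = 219 / 6 = 36.5 points/sprint

36.5 points/sprint


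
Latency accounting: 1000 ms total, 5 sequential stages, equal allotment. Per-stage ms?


Formula: per_stage = total_budget / stages
per_stage = 1000 / 5
per_stage = 200.0 ms

200.0 ms


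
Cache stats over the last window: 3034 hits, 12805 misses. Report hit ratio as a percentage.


Formula: hit rate = hits / (hits + misses) * 100
hit rate = 3034 / (3034 + 12805) * 100
hit rate = 3034 / 15839 * 100
hit rate = 19.16%

19.16%


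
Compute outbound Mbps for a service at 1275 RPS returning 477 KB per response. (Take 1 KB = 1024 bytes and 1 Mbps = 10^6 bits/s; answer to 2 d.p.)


Formula: Mbps = payload_bytes * RPS * 8 / 1e6
Payload per request = 477 KB = 477 * 1024 = 488448 bytes
Total bytes/sec = 488448 * 1275 = 622771200
Total bits/sec = 622771200 * 8 = 4982169600
Mbps = 4982169600 / 1e6 = 4982.17

4982.17 Mbps


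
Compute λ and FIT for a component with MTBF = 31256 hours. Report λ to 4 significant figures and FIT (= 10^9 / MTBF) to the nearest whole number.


Formula: λ = 1 / MTBF; FIT = λ × 1e9 = 1e9 / MTBF
λ = 1 / 31256 ≈ 3.199e-05 failures/hour
FIT = 1e9 / 31256 ≈ 31994 failures per 1e9 hours (nearest whole number)

λ = 3.199e-05 /h, FIT = 31994


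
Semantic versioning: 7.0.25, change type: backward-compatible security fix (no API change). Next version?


Current: 7.0.25
Change category: 'backward-compatible security fix (no API change)' → patch bump
SemVer rule: patch bump → increment PATCH (MAJOR and MINOR unchanged)
New: 7.0.26

7.0.26


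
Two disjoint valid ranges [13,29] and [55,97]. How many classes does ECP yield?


Valid ranges: [13,29] and [55,97]
Class 1: x < 13 — invalid
Class 2: 13 ≤ x ≤ 29 — valid
Class 3: 29 < x < 55 — invalid (gap between ranges)
Class 4: 55 ≤ x ≤ 97 — valid
Class 5: x > 97 — invalid
Total equivalence classes: 5

5 equivalence classes


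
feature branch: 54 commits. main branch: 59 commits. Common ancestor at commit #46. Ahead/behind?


Common ancestor: commit #46
feature commits after divergence: 54 - 46 = 8
main commits after divergence: 59 - 46 = 13
feature is 8 commits ahead of main
main is 13 commits ahead of feature

feature ahead: 8, main ahead: 13


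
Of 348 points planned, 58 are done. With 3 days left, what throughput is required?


Formula: Required rate = Remaining points / Days left
Remaining = 348 - 58 = 290 points
Required rate = 290 / 3 = 96.67 points/day

96.67 points/day


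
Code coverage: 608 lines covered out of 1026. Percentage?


Coverage = covered / total * 100
Coverage = 608 / 1026 * 100
Coverage = 59.26%

59.26%


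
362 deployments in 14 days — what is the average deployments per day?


Formula: deployments per day = releases / days
= 362 / 14
= 25.857 deploys/day
(equivalently, 181.0 deploys/week)

25.857 deploys/day


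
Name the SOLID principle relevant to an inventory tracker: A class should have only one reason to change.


This describes the Single Responsibility Principle (SRP)

Single Responsibility Principle (SRP)


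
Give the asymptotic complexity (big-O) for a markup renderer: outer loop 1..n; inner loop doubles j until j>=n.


Reasoning: linear outer times logarithmic inner
Complexity: O(n log n)

O(n log n)


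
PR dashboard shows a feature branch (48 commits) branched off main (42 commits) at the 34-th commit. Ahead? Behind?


Common ancestor: commit #34
feature commits after divergence: 48 - 34 = 14
main commits after divergence: 42 - 34 = 8
feature is 14 commits ahead of main
main is 8 commits ahead of feature

feature ahead: 14, main ahead: 8


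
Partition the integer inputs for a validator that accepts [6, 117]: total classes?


Valid range: [6, 117]
Class 1: x < 6 — invalid
Class 2: 6 ≤ x ≤ 117 — valid
Class 3: x > 117 — invalid
Total equivalence classes: 3

3 equivalence classes


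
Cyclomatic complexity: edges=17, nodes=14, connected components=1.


Formula: V(G) = E - N + 2P
V(G) = 17 - 14 + 2*1
V(G) = 3 + 2
V(G) = 5

5


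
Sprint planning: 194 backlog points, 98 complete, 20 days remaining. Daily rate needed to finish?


Formula: Required rate = Remaining points / Days left
Remaining = 194 - 98 = 96 points
Required rate = 96 / 20 = 4.8 points/day

4.8 points/day


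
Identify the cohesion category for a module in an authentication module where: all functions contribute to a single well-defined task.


Reasoning: Best: single purpose
Type: Functional cohesion

Functional cohesion


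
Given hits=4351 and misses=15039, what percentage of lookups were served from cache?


Formula: hit rate = hits / (hits + misses) * 100
hit rate = 4351 / (4351 + 15039) * 100
hit rate = 4351 / 19390 * 100
hit rate = 22.44%

22.44%


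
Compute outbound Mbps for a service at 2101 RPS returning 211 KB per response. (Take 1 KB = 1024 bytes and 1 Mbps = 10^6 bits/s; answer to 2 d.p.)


Formula: Mbps = payload_bytes * RPS * 8 / 1e6
Payload per request = 211 KB = 211 * 1024 = 216064 bytes
Total bytes/sec = 216064 * 2101 = 453950464
Total bits/sec = 453950464 * 8 = 3631603712
Mbps = 3631603712 / 1e6 = 3631.6

3631.6 Mbps


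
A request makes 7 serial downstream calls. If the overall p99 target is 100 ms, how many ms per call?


Formula: per_stage = total_budget / stages
per_stage = 100 / 7
per_stage = 14.29 ms

14.29 ms


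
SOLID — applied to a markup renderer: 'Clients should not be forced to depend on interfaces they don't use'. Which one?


This describes the Interface Segregation Principle (ISP)

Interface Segregation Principle (ISP)


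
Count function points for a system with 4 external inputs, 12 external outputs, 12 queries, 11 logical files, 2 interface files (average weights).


UFP = EI*4 + EO*5 + EQ*4 + ILF*10 + EIF*7
UFP = 4*4 + 12*5 + 12*4 + 11*10 + 2*7
UFP = 16 + 60 + 48 + 110 + 14
UFP = 248

248


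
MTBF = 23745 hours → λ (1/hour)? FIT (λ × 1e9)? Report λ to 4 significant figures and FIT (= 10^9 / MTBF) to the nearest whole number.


Formula: λ = 1 / MTBF; FIT = λ × 1e9 = 1e9 / MTBF
λ = 1 / 23745 ≈ 4.211e-05 failures/hour
FIT = 1e9 / 23745 ≈ 42114 failures per 1e9 hours (nearest whole number)

λ = 4.211e-05 /h, FIT = 42114


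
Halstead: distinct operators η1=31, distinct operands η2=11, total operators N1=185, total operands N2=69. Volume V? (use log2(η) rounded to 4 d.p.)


Formula: V = N * log2(η), where N = N1 + N2 and η = η1 + η2
η = 31 + 11 = 42
N = 185 + 69 = 254
log2(42) ≈ 5.3923
V = 254 * 5.3923 = 1369.64

1369.64


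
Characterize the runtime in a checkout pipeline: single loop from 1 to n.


Reasoning: one pass through n items
Complexity: O(n)

O(n)


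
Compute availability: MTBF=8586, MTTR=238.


Availability = MTBF / (MTBF + MTTR)
Availability = 8586 / (8586 + 238)
Availability = 8586 / 8824
Availability = 97.3028%

97.3028%


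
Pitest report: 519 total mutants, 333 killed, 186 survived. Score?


Mutation score = killed / total * 100
Mutation score = 333 / 519 * 100
Mutation score = 64.16%

64.16%


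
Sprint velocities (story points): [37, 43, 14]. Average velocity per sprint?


Formula: Avg velocity = Total points / Number of sprints
Points: [37, 43, 14]
Sum = 37 + 43 + 14 = 94
Avg velocity = 94 / 3 = 31.33 points/sprint

31.33 points/sprint


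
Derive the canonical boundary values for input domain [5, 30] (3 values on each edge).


Range: [5, 30]
Boundaries: just below min, min, min+1, max-1, max, just above max
Values: [4, 5, 6, 29, 30, 31]

[4, 5, 6, 29, 30, 31]


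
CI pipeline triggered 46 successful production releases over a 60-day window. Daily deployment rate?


Formula: deployments per day = releases / days
= 46 / 60
= 0.767 deploys/day
(equivalently, 5.37 deploys/week)

0.767 deploys/day


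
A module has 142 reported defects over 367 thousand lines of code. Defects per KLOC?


Defect density = defects / KLOC
Defect density = 142 / 367
Defect density = 0.387 defects/KLOC

0.387 defects/KLOC


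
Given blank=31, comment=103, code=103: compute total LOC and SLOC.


Total LOC = blank + comment + code
Total LOC = 31 + 103 + 103 = 237
SLOC (source only) = code = 103

Total LOC: 237, SLOC: 103


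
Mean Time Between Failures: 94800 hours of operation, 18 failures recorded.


Formula: MTBF = Total operating time / Number of failures
MTBF = 94800 / 18
MTBF = 5266.67 hours

5266.67 hours


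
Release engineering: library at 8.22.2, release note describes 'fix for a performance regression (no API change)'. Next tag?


Current: 8.22.2
Change category: 'fix for a performance regression (no API change)' → patch bump
SemVer rule: patch bump → increment PATCH (MAJOR and MINOR unchanged)
New: 8.22.3

8.22.3


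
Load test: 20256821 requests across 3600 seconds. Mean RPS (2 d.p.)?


Formula: throughput = requests / seconds
throughput = 20256821 / 3600
throughput = 5626.89 requests/second

5626.89 requests/second


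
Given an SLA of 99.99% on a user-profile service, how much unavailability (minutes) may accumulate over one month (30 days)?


Formula: allowed downtime = period * (100 - SLA) / 100
Period (month (30 days)) = 43200 minutes
Unavailability fraction = (100 - 99.99) / 100
Allowed downtime = 43200 * (100 - 99.99) / 100
Allowed downtime = 4.32 minutes

4.32 minutes


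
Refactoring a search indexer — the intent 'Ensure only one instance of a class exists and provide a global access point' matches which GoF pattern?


This matches the Singleton pattern

Singleton


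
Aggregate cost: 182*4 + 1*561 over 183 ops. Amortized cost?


Formula: Amortized cost = Total cost / Operations
Total cost = (182 * 4) + (1 * 561)
Total cost = 728 + 561 = 1289
Amortized = 1289 / 183 = 7.0437

7.0437


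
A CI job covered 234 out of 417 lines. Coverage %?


Coverage = covered / total * 100
Coverage = 234 / 417 * 100
Coverage = 56.12%

56.12%


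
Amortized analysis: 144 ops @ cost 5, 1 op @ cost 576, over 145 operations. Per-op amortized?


Formula: Amortized cost = Total cost / Operations
Total cost = (144 * 5) + (1 * 576)
Total cost = 720 + 576 = 1296
Amortized = 1296 / 145 = 8.9379

8.9379


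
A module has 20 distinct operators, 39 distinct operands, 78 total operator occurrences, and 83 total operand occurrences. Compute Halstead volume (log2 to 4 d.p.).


Formula: V = N * log2(η), where N = N1 + N2 and η = η1 + η2
η = 20 + 39 = 59
N = 78 + 83 = 161
log2(59) ≈ 5.8826
V = 161 * 5.8826 = 947.10

947.10


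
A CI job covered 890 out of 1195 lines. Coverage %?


Coverage = covered / total * 100
Coverage = 890 / 1195 * 100
Coverage = 74.48%

74.48%


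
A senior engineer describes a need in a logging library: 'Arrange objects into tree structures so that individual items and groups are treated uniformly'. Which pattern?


This matches the Composite pattern

Composite


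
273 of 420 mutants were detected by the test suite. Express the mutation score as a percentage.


Mutation score = killed / total * 100
Mutation score = 273 / 420 * 100
Mutation score = 65.0%

65.0%


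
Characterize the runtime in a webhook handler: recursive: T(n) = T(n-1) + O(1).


Reasoning: linear recursion with constant work per frame
Complexity: O(n)

O(n)


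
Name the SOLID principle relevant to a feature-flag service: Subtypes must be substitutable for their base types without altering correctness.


This describes the Liskov Substitution Principle (LSP)

Liskov Substitution Principle (LSP)


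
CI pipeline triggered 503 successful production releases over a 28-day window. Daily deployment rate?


Formula: deployments per day = releases / days
= 503 / 28
= 17.964 deploys/day
(equivalently, 125.75 deploys/week)

17.964 deploys/day


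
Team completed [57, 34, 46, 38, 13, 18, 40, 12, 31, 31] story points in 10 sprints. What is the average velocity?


Formula: Avg velocity = Total points / Number of sprints
Points: [57, 34, 46, 38, 13, 18, 40, 12, 31, 31]
Sum = 57 + 34 + 46 + 38 + 13 + 18 + 40 + 12 + 31 + 31 = 320
Avg velocity = 320 / 10 = 32.0 points/sprint

32.0 points/sprint


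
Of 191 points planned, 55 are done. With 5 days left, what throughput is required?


Formula: Required rate = Remaining points / Days left
Remaining = 191 - 55 = 136 points
Required rate = 136 / 5 = 27.2 points/day

27.2 points/day


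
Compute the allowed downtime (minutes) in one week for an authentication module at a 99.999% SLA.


Formula: allowed downtime = period * (100 - SLA) / 100
Period (week) = 10080 minutes
Unavailability fraction = (100 - 99.999) / 100
Allowed downtime = 10080 * (100 - 99.999) / 100
Allowed downtime = 0.1008 minutes

0.1008 minutes


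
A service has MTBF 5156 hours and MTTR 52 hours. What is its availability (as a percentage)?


Availability = MTBF / (MTBF + MTTR)
Availability = 5156 / (5156 + 52)
Availability = 5156 / 5208
Availability = 99.0015%

99.0015%


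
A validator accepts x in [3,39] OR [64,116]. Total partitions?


Valid ranges: [3,39] and [64,116]
Class 1: x < 3 — invalid
Class 2: 3 ≤ x ≤ 39 — valid
Class 3: 39 < x < 64 — invalid (gap between ranges)
Class 4: 64 ≤ x ≤ 116 — valid
Class 5: x > 116 — invalid
Total equivalence classes: 5

5 equivalence classes


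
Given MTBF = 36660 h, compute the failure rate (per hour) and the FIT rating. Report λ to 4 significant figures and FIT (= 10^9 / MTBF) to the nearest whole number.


Formula: λ = 1 / MTBF; FIT = λ × 1e9 = 1e9 / MTBF
λ = 1 / 36660 ≈ 2.728e-05 failures/hour
FIT = 1e9 / 36660 ≈ 27278 failures per 1e9 hours (nearest whole number)

λ = 2.728e-05 /h, FIT = 27278


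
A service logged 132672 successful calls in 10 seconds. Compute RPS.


Formula: throughput = requests / seconds
throughput = 132672 / 10
throughput = 13267.2 requests/second

13267.2 requests/second


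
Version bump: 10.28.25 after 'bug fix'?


Current: 10.28.25
Change category: 'bug fix' → patch bump
SemVer rule: patch bump → increment PATCH (MAJOR and MINOR unchanged)
New: 10.28.26

10.28.26


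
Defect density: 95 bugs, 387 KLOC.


Defect density = defects / KLOC
Defect density = 95 / 387
Defect density = 0.245 defects/KLOC

0.245 defects/KLOC


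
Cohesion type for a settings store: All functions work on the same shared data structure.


Reasoning: Functions share data
Type: Communicational cohesion

Communicational cohesion


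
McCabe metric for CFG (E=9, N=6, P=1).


Formula: V(G) = E - N + 2P
V(G) = 9 - 6 + 2*1
V(G) = 3 + 2
V(G) = 5

5


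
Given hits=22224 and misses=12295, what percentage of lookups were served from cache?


Formula: hit rate = hits / (hits + misses) * 100
hit rate = 22224 / (22224 + 12295) * 100
hit rate = 22224 / 34519 * 100
hit rate = 64.38%

64.38%
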